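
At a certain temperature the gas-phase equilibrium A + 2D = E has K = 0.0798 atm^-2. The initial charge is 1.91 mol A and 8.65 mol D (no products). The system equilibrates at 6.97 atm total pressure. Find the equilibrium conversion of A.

Let X = conversion of A (basis 1.91 mol A); extent of reaction ξ = 1.91X.
Species balance: n_A = 1.91 − 1.91X; n_D = 8.65 − 3.82X; n_E = 1.91X.
Summing: n_T = 10.6 − 3.82X.
y_i = n_i/n_T, p_i = y_i·P. K = p_E / (p_A p_D^2).
This yields a degree-3 equation in X; solving on (0,1), X = 0.691.

X = 0.691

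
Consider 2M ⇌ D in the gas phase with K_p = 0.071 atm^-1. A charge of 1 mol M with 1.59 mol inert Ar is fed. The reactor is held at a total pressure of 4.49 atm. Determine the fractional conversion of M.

Take 1 mol M as basis and let X be its fractional conversion, so ξ = 0.5X.
Species balance: n_M = 1 − X; n_D = 0.5X; n_I = 1.59 (inert).
Total moles n_T = 2.59 − 0.5X.
With p_i = (n_i/n_T)P, K_p = p_D / (p_M^2).
Equating to 0.071 atm^-1 and solving on 0 < X < 1: X = 0.174.

X = 0.174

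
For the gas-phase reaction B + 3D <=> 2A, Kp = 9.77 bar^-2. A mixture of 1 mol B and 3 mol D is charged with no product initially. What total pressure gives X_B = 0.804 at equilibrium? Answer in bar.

P = 6.16 bar

Basis: 1 mol B initially; let X = conversion of B. Extent ξ = X.
Species balance: n_B = 1 − X; n_D = 3 − 3X; n_A = 2X.
Total moles n_T = 4 − 2X.
Kp = p_A^2 / (p_B p_D^3) with p_i = (n_i/n_T)·P.
At X = 0.804: the mole-fraction product g(X) = Π y_i^ν_i = 371.3. Since Kp = g(X)·P^{-2}, P = (g/Kp)^(1/2) = (371.3/9.77)^(1/2) = 6.16 bar.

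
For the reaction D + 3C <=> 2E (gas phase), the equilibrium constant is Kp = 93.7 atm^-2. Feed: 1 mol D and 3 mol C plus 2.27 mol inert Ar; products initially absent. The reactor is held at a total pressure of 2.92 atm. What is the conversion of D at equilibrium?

Take 1 mol D as basis and let X be its fractional conversion, so ξ = X.
Mole table: n_D = 1 − X; n_C = 3 − 3X; n_E = 2X; n_I = 2.27 (inert).
Summing: n_T = 6.27 − 2X.
With p_i = (n_i/n_T)P, Kp = p_E^2 / (p_D p_C^3).
This yields a degree-4 equation in X; solving on (0,1), X = 0.777.

X = 0.777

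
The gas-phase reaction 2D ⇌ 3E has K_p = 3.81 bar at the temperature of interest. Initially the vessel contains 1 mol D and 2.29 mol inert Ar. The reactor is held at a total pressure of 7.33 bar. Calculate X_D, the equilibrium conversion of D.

Basis: 1 mol D initially; let X = conversion of D. Extent ξ = 0.5X.
At extent ξ: n_D = 1 − X; n_E = 1.5X; n_I = 2.29 (inert).
Summing: n_T = 3.29 + 0.5X.
With p_i = (n_i/n_T)P, K_p = p_E^3 / (p_D^2).
Substituting and setting equal to 3.81 bar gives a polynomial in X; the root in (0,1) is X = 0.509.

X = 0.509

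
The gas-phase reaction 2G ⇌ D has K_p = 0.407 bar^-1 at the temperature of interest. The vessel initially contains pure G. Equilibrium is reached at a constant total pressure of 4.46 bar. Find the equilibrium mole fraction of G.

Let X = conversion of G (basis 1 mol G); extent of reaction ξ = 0.5X.
Mole table: n_G = 1 − X; n_D = 0.5X.
Total moles n_T = 1 − 0.5X.
With p_i = (n_i/n_T)P, K_p = p_D / (p_G^2).
Equating to 0.407 bar^-1 and solving on 0 < X < 1: X = 0.652.
Then n_G = 0.348, n_T = 0.674, so y_G = 0.516.

y_G = 0.516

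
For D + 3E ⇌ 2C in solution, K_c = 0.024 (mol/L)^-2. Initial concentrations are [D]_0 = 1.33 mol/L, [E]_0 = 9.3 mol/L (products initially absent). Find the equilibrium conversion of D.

Let X = conversion of D; extent ξ = 1.33·X mol/L.
Concentrations: [D] = 1.33 − 1.33X; [E] = 9.3 − 3.99X; [C] = 2.66X.
K_c = [C]^2 / ([D] [E]^3).
This equals 0.024 at X = 0.665 (the root in 0 < X < 1).

X = 0.665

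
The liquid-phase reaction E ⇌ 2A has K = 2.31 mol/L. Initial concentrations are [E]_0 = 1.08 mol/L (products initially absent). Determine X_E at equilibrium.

X = 0.511

Let X = conversion of E; extent ξ = 1.08·X mol/L.
Concentrations: [E] = 1.08 − 1.08X; [A] = 2.16X.
K = [A]^2 / ([E]).
This equals 2.31 at X = 0.511 (the root in 0 < X < 1).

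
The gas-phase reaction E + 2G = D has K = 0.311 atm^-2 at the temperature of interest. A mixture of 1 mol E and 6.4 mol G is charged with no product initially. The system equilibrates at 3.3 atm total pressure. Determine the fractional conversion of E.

X = 0.702

Basis: 1 mol E initially; let X = conversion of E. Extent ξ = X.
Mole table: n_E = 1 − X; n_G = 6.4 − 2X; n_D = X.
Summing: n_T = 7.4 − 2X.
With p_i = (n_i/n_T)P, K = p_D / (p_E p_G^2).
Substituting and setting equal to 0.311 atm^-2 gives a polynomial in X; the root in (0,1) is X = 0.702.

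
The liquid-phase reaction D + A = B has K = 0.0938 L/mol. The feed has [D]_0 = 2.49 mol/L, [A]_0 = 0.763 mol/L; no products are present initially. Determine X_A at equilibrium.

Let X = conversion of A; extent ξ = 0.763·X mol/L.
Concentrations: [D] = 2.49 − 0.763X; [A] = 0.763 − 0.763X; [B] = 0.763X.
K = [B] / ([D] [A]).
Equating to 0.0938 L/mol: the physical root is X = 0.181.

X = 0.181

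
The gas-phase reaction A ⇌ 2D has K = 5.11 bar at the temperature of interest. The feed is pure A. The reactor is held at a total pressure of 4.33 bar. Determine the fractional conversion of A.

Basis: 1 mol A initially; let X = conversion of A. Extent ξ = X.
Mole table: n_A = 1 − X; n_D = 2X.
Summing: n_T = 1 + X.
With p_i = (n_i/n_T)P, K = p_D^2 / (p_A).
Equating to 5.11 bar and solving on 0 < X < 1: X = 0.477.

X = 0.477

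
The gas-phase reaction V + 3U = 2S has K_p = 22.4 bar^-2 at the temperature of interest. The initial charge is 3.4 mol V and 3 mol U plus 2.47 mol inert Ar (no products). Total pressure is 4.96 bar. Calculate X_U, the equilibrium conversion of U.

X = 0.843

Basis: 3 mol U initially; let X = conversion of U. Extent ξ = X.
Moles: n_V = 3.4 − X; n_U = 3 − 3X; n_S = 2X; n_I = 2.47 (inert).
Total moles n_T = 8.87 − 2X.
y_i = n_i/n_T, p_i = y_i·P. K_p = p_S^2 / (p_V p_U^3).
Setting this equal to 22.4 bar^-2 and taking the physical root (0 < X < 1) gives X = 0.843.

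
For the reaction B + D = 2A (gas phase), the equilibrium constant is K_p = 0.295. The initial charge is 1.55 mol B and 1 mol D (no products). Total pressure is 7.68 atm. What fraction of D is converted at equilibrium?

Let X = conversion of D (basis 1 mol D); extent of reaction ξ = X.
Species balance: n_B = 1.55 − X; n_D = 1 − X; n_A = 2X.
Since Δν = 0, n_T = 2.55 throughout.
y_i = n_i/n_T, p_i = y_i·P. K_p = p_A^2 / (p_B p_D).
This yields a degree-2 equation in X; solving on (0,1), X = 0.264.

X = 0.264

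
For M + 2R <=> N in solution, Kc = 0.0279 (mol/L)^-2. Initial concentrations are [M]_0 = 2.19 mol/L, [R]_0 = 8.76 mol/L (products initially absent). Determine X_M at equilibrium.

Let X = conversion of M; extent ξ = 2.19·X mol/L.
Concentrations: [M] = 2.19 − 2.19X; [R] = 8.76 − 4.38X; [N] = 2.19X.
Kc = [N] / ([M] [R]^2).
Equating to 0.0279 (mol/L)^-2: the physical root is X = 0.535.

X = 0.535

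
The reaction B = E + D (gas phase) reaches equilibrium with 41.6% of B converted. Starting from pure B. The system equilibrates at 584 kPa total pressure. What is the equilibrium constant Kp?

Take 1 mol B as basis and let X be its fractional conversion, so ξ = X.
Species balance: n_B = 1 − X; n_E = X; n_D = X.
Summing: n_T = 1 + X.
At X = 0.416: n_B = 0.584, n_E = 0.416, n_D = 0.416, n_T = 1.42.
p_i = (n_i/n_T)·P. Kp = p_E p_D / (p_B) = 122 kPa.

Kp = 122 kPa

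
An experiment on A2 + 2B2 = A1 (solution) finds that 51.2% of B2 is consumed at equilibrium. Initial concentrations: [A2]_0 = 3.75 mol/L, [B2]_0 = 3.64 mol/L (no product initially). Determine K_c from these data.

Let X = conversion of B2.
Concentrations: [A2] = 3.75 − 1.82X; [B2] = 3.64 − 3.64X; [A1] = 1.82X.
At X = 0.512: [A2] = 2.82, [B2] = 1.78, [A1] = 0.932.
K_c = [A1] / ([A2] [B2]^2) = 0.105 (mol/L)^-2.

K_c = 0.105 (mol/L)^-2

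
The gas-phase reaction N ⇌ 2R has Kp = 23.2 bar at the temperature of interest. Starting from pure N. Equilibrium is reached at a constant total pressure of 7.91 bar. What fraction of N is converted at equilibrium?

Take 1 mol N as basis and let X be its fractional conversion, so ξ = X.
Species balance: n_N = 1 − X; n_R = 2X.
n_T = Σnᵢ = 1 + X.
With p_i = (n_i/n_T)P, Kp = p_R^2 / (p_N).
This yields a degree-2 equation in X; solving on (0,1), X = 0.650.

X = 0.650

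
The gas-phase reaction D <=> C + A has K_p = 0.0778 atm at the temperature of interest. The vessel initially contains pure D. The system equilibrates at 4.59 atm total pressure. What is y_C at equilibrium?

y_C = 0.114

Basis: 1 mol D initially; let X = conversion of D. Extent ξ = X.
At extent ξ: n_D = 1 − X; n_C = X; n_A = X.
Summing: n_T = 1 + X.
y_i = n_i/n_T, p_i = y_i·P. K_p = p_C p_A / (p_D).
This yields a degree-2 equation in X; solving on (0,1), X = 0.129.
Then n_C = 0.129, n_T = 1.13, so y_C = 0.114.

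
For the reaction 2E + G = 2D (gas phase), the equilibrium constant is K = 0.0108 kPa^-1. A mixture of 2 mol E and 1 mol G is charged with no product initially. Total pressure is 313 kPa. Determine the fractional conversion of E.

Let X = conversion of E (basis 2 mol E); extent of reaction ξ = X.
Species balance: n_E = 2 − 2X; n_G = 1 − X; n_D = 2X.
Summing: n_T = 3 − X.
Mole fractions y_i = n_i/n_T; K = p_D^2 / (p_E^2 p_G) with p_i = y_i·P.
Setting this equal to 0.0108 kPa^-1 and taking the physical root (0 < X < 1) gives X = 0.459.

X = 0.459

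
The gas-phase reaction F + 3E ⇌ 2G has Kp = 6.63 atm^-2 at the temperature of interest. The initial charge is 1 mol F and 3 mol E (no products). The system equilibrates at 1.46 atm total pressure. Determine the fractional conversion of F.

Basis: 1 mol F initially; let X = conversion of F. Extent ξ = X.
Moles: n_F = 1 − X; n_E = 3 − 3X; n_G = 2X.
Total moles n_T = 4 − 2X.
Mole fractions y_i = n_i/n_T; Kp = p_G^2 / (p_F p_E^3) with p_i = y_i·P.
Substituting and setting equal to 6.63 atm^-2 gives a polynomial in X; the root in (0,1) is X = 0.588.

X = 0.588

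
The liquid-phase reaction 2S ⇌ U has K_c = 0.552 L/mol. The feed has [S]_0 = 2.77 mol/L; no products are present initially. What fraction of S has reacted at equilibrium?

X = 0.569

Let X = conversion of S; extent ξ = 2.77X/2 mol/L.
Concentrations: [S] = 2.77 − 2.77X; [U] = 1.39X.
K_c = [U] / ([S]^2).
Solving K_c = 0.552 for X ∈ (0,1): X = 0.569.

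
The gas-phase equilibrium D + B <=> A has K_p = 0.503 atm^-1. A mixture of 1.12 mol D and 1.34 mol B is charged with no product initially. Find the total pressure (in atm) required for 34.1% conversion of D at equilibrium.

P = 2.23 atm

Basis: 1.12 mol D initially; let X = conversion of D. Extent ξ = 1.12X.
Mole table: n_D = 1.12 − 1.12X; n_B = 1.34 − 1.12X; n_A = 1.12X.
n_T = Σnᵢ = 2.46 − 1.12X.
K_p = p_A / (p_D p_B) with p_i = (n_i/n_T)·P.
At X = 0.341: the mole-fraction product g(X) = Π y_i^ν_i = 1.122. Since K_p = g(X)·P^{-1}, P = (g/K_p)^(1/1) = (1.122/0.503)^(1/1) = 2.23 atm.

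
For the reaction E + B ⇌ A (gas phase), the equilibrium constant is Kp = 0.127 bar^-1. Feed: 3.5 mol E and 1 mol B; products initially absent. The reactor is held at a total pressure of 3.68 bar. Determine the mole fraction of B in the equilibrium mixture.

Basis: 1 mol B initially; let X = conversion of B. Extent ξ = X.
Mole table: n_E = 3.5 − X; n_B = 1 − X; n_A = X.
Total moles n_T = 4.5 − X.
With p_i = (n_i/n_T)P, Kp = p_A / (p_E p_B).
Setting this equal to 0.127 bar^-1 and taking the physical root (0 < X < 1) gives X = 0.263.
Then n_B = 0.737, n_T = 4.24, so y_B = 0.174.

y_B = 0.174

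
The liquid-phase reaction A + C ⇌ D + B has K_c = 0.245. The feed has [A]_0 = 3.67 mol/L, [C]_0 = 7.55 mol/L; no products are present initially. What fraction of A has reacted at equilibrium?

X = 0.460

Let X = conversion of A; extent ξ = 3.67·X mol/L.
Concentrations: [A] = 3.67 − 3.67X; [C] = 7.55 − 3.67X; [D] = 3.67X; [B] = 3.67X.
K_c = [D] [B] / ([A] [C]).
Equating to 0.245: the physical root is X = 0.460.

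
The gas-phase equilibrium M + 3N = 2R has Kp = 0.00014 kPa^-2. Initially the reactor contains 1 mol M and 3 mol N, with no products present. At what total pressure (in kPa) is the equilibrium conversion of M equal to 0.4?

Take 1 mol M as basis and let X be its fractional conversion, so ξ = X.
Species balance: n_M = 1 − X; n_N = 3 − 3X; n_R = 2X.
n_T = Σnᵢ = 4 − 2X.
Kp = p_R^2 / (p_M p_N^3) with p_i = (n_i/n_T)·P.
At X = 0.4: the mole-fraction product g(X) = Π y_i^ν_i = 1.873. Since Kp = g(X)·P^{-2}, P = (g/Kp)^(1/2) = (1.873/0.00014)^(1/2) = 116 kPa.

P = 116 kPa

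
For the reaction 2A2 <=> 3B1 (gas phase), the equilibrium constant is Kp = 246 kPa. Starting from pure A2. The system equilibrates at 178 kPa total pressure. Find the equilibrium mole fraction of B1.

y_B1 = 0.602

Basis: 1 mol A2 initially; let X = conversion of A2. Extent ξ = 0.5X.
At extent ξ: n_A2 = 1 − X; n_B1 = 1.5X.
Total moles n_T = 1 + 0.5X.
y_i = n_i/n_T, p_i = y_i·P. Kp = p_B1^3 / (p_A2^2).
This yields a degree-3 equation in X; solving on (0,1), X = 0.502.
Then n_B1 = 0.754, n_T = 1.25, so y_B1 = 0.602.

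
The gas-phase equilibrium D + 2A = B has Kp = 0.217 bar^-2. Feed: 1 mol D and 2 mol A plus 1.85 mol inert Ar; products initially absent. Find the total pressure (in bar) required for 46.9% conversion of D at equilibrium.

P = 7.43 bar

Take 1 mol D as basis and let X be its fractional conversion, so ξ = X.
At extent ξ: n_D = 1 − X; n_A = 2 − 2X; n_B = X; n_I = 1.85 (inert).
Total moles n_T = 4.85 − 2X.
Kp = p_B / (p_D p_A^2) with p_i = (n_i/n_T)·P.
At X = 0.469: the mole-fraction product g(X) = Π y_i^ν_i = 11.98. Since Kp = g(X)·P^{-2}, P = (g/Kp)^(1/2) = (11.98/0.217)^(1/2) = 7.43 bar.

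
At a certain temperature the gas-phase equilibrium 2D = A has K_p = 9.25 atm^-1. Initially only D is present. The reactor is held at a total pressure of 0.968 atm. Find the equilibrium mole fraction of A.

y_A = 0.717

Take 1 mol D as basis and let X be its fractional conversion, so ξ = 0.5X.
Moles: n_D = 1 − X; n_A = 0.5X.
Total moles n_T = 1 − 0.5X.
With p_i = (n_i/n_T)P, K_p = p_A / (p_D^2).
Substituting and setting equal to 9.25 atm^-1 gives a polynomial in X; the root in (0,1) is X = 0.835.
Then n_A = 0.418, n_T = 0.582, so y_A = 0.717.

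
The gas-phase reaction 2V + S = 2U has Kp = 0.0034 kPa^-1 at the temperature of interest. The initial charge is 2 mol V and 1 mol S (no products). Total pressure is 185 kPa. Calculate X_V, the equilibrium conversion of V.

Let X = conversion of V (basis 2 mol V); extent of reaction ξ = X.
Species balance: n_V = 2 − 2X; n_S = 1 − X; n_U = 2X.
Total moles n_T = 3 − X.
Mole fractions y_i = n_i/n_T; Kp = p_U^2 / (p_V^2 p_S) with p_i = y_i·P.
Substituting and setting equal to 0.0034 kPa^-1 gives a polynomial in X; the root in (0,1) is X = 0.289.

X = 0.289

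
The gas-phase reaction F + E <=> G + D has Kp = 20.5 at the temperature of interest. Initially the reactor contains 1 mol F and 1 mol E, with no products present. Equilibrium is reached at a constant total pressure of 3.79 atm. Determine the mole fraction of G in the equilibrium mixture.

Take 1 mol F as basis and let X be its fractional conversion, so ξ = X.
Moles: n_F = 1 − X; n_E = 1 − X; n_G = X; n_D = X.
Since Δν = 0, n_T = 2 throughout.
With p_i = (n_i/n_T)P, Kp = p_G p_D / (p_F p_E).
Substituting and setting equal to 20.5 gives a polynomial in X; the root in (0,1) is X = 0.819.
Then n_G = 0.819, n_T = 2, so y_G = 0.410.

y_G = 0.410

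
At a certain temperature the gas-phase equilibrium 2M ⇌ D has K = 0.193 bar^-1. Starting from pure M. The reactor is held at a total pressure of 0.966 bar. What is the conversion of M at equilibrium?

X = 0.243

Let X = conversion of M (basis 1 mol M); extent of reaction ξ = 0.5X.
Mole table: n_M = 1 − X; n_D = 0.5X.
Summing: n_T = 1 − 0.5X.
With p_i = (n_i/n_T)P, K = p_D / (p_M^2).
Substituting and setting equal to 0.193 bar^-1 gives a polynomial in X; the root in (0,1) is X = 0.243.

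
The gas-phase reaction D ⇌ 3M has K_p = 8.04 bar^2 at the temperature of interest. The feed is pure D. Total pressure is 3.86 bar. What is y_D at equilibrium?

Let X = conversion of D (basis 1 mol D); extent of reaction ξ = X.
At extent ξ: n_D = 1 − X; n_M = 3X.
Total moles n_T = 1 + 2X.
Mole fractions y_i = n_i/n_T; K_p = p_M^3 / (p_D) with p_i = y_i·P.
This yields a degree-3 equation in X; solving on (0,1), X = 0.333.
Then n_D = 0.667, n_T = 1.67, so y_D = 0.400.

y_D = 0.400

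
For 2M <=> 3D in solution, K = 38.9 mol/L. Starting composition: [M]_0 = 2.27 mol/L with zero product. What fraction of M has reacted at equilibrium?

Let X = conversion of M; extent ξ = 2.27X/2 mol/L.
Concentrations: [M] = 2.27 − 2.27X; [D] = 3.41X.
K = [D]^3 / ([M]^2).
Equating to 38.9 mol/L: the physical root is X = 0.726.

X = 0.726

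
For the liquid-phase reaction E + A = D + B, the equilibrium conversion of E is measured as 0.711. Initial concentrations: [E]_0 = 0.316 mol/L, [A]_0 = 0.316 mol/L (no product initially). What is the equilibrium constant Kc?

Kc = 6.05

Let X = conversion of E.
Concentrations: [E] = 0.316 − 0.316X; [A] = 0.316 − 0.316X; [D] = 0.316X; [B] = 0.316X.
At X = 0.711: [E] = 0.0913, [A] = 0.0913, [D] = 0.225, [B] = 0.225.
Kc = [D] [B] / ([E] [A]) = 6.05.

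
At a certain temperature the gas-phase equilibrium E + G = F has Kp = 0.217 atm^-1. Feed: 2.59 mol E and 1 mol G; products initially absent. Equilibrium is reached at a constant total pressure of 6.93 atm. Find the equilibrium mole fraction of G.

Basis: 1 mol G initially; let X = conversion of G. Extent ξ = X.
Mole table: n_E = 2.59 − X; n_G = 1 − X; n_F = X.
n_T = Σnᵢ = 3.59 − X.
Mole fractions y_i = n_i/n_T; Kp = p_F / (p_E p_G) with p_i = y_i·P.
This yields a degree-2 equation in X; solving on (0,1), X = 0.504.
Then n_G = 0.496, n_T = 3.09, so y_G = 0.161.

y_G = 0.161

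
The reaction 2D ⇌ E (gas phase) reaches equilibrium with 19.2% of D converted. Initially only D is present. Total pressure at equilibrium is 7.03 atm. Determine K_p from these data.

Let X = conversion of D (basis 1 mol D); extent of reaction ξ = 0.5X.
Mole table: n_D = 1 − X; n_E = 0.5X.
Summing: n_T = 1 − 0.5X.
At X = 0.192: n_D = 0.808, n_E = 0.096, n_T = 0.904.
p_i = (n_i/n_T)·P. K_p = p_E / (p_D^2) = 0.0189 atm^-1.

K_p = 0.0189 atm^-1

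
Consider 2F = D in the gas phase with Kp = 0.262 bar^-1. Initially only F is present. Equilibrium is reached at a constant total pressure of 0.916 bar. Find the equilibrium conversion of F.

Basis: 1 mol F initially; let X = conversion of F. Extent ξ = 0.5X.
At extent ξ: n_F = 1 − X; n_D = 0.5X.
n_T = Σnᵢ = 1 − 0.5X.
Mole fractions y_i = n_i/n_T; Kp = p_D / (p_F^2) with p_i = y_i·P.
Substituting and setting equal to 0.262 bar^-1 gives a polynomial in X; the root in (0,1) is X = 0.286.

X = 0.286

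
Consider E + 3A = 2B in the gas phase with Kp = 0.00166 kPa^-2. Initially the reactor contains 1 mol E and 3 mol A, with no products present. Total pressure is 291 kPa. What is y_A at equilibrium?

y_A = 0.297

Let X = conversion of E (basis 1 mol E); extent of reaction ξ = X.
Moles: n_E = 1 − X; n_A = 3 − 3X; n_B = 2X.
Summing: n_T = 4 − 2X.
With p_i = (n_i/n_T)P, Kp = p_B^2 / (p_E p_A^3).
This yields a degree-4 equation in X; solving on (0,1), X = 0.753.
Then n_A = 0.741, n_T = 2.49, so y_A = 0.297.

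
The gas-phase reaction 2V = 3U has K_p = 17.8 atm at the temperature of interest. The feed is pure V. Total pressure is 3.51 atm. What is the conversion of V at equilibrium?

X = 0.638

Let X = conversion of V (basis 1 mol V); extent of reaction ξ = 0.5X.
Moles: n_V = 1 − X; n_U = 1.5X.
n_T = Σnᵢ = 1 + 0.5X.
Mole fractions y_i = n_i/n_T; K_p = p_U^3 / (p_V^2) with p_i = y_i·P.
This yields a degree-3 equation in X; solving on (0,1), X = 0.638.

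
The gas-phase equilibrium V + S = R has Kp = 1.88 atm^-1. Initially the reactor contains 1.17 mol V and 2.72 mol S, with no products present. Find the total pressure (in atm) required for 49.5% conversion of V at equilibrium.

Let X = conversion of V (basis 1.17 mol V); extent of reaction ξ = 1.17X.
Mole table: n_V = 1.17 − 1.17X; n_S = 2.72 − 1.17X; n_R = 1.17X.
n_T = Σnᵢ = 3.89 − 1.17X.
Kp = p_R / (p_V p_S) with p_i = (n_i/n_T)·P.
At X = 0.495: the mole-fraction product g(X) = Π y_i^ν_i = 1.516. Since Kp = g(X)·P^{-1}, P = (g/Kp)^(1/1) = (1.516/1.88)^(1/1) = 0.806 atm.

P = 0.806 atm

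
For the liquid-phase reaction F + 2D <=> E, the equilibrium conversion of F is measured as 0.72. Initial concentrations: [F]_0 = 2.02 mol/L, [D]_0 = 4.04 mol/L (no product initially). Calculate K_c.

K_c = 2.01 (mol/L)^-2

Let X = conversion of F.
Concentrations: [F] = 2.02 − 2.02X; [D] = 4.04 − 4.04X; [E] = 2.02X.
At X = 0.72: [F] = 0.566, [D] = 1.13, [E] = 1.45.
K_c = [E] / ([F] [D]^2) = 2.01 (mol/L)^-2.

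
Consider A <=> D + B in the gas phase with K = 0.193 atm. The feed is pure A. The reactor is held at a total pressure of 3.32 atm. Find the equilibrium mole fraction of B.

Basis: 1 mol A initially; let X = conversion of A. Extent ξ = X.
Species balance: n_A = 1 − X; n_D = X; n_B = X.
Summing: n_T = 1 + X.
With p_i = (n_i/n_T)P, K = p_D p_B / (p_A).
Substituting and setting equal to 0.193 atm gives a polynomial in X; the root in (0,1) is X = 0.234.
Then n_B = 0.234, n_T = 1.23, so y_B = 0.190.

y_B = 0.190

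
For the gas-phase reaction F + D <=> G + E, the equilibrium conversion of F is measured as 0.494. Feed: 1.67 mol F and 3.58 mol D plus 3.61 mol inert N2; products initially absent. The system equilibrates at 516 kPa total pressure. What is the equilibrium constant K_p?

K_p = 0.292

Let X = conversion of F (basis 1.67 mol F); extent of reaction ξ = 1.67X.
At extent ξ: n_F = 1.67 − 1.67X; n_D = 3.58 − 1.67X; n_G = 1.67X; n_E = 1.67X; n_I = 3.61 (inert).
n_T stays at 8.86 (no change in mole number).
At X = 0.494: n_F = 0.845, n_D = 2.76, n_G = 0.825, n_E = 0.825, n_T = 8.86.
p_i = (n_i/n_T)·P. K_p = p_G p_E / (p_F p_D) = 0.292.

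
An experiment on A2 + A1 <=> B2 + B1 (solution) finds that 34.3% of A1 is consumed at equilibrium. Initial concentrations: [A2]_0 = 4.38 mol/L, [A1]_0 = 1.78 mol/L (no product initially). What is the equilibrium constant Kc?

Kc = 0.0846

Let X = conversion of A1.
Concentrations: [A2] = 4.38 − 1.78X; [A1] = 1.78 − 1.78X; [B2] = 1.78X; [B1] = 1.78X.
At X = 0.343: [A2] = 3.77, [A1] = 1.17, [B2] = 0.611, [B1] = 0.611.
Kc = [B2] [B1] / ([A2] [A1]) = 0.0846.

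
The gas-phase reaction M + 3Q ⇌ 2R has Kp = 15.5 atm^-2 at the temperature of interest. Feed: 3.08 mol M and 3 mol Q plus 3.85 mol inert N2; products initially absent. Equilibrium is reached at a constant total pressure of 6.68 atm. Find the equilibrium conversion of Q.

Let X = conversion of Q (basis 3 mol Q); extent of reaction ξ = X.
At extent ξ: n_M = 3.08 − X; n_Q = 3 − 3X; n_R = 2X; n_I = 3.85 (inert).
Total moles n_T = 9.93 − 2X.
Mole fractions y_i = n_i/n_T; Kp = p_R^2 / (p_M p_Q^3) with p_i = y_i·P.
This yields a degree-4 equation in X; solving on (0,1), X = 0.834.

X = 0.834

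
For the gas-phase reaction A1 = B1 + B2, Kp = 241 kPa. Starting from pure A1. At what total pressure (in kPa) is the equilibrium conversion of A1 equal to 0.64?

Take 1 mol A1 as basis and let X be its fractional conversion, so ξ = X.
At extent ξ: n_A1 = 1 − X; n_B1 = X; n_B2 = X.
Summing: n_T = 1 + X.
Kp = p_B1 p_B2 / (p_A1) with p_i = (n_i/n_T)·P.
At X = 0.64: the mole-fraction product g(X) = Π y_i^ν_i = 0.6938. Since Kp = g(X)·P^{1}, P = (Kp/g)^(1/1) = (241/0.6938)^(1/1) = 347 kPa.

P = 347 kPa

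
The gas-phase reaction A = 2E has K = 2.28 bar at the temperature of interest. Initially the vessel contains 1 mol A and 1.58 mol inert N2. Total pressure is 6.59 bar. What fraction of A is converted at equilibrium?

X = 0.395

Basis: 1 mol A initially; let X = conversion of A. Extent ξ = X.
Species balance: n_A = 1 − X; n_E = 2X; n_I = 1.58 (inert).
n_T = Σnᵢ = 2.58 + X.
Mole fractions y_i = n_i/n_T; K = p_E^2 / (p_A) with p_i = y_i·P.
Substituting and setting equal to 2.28 bar gives a polynomial in X; the root in (0,1) is X = 0.395.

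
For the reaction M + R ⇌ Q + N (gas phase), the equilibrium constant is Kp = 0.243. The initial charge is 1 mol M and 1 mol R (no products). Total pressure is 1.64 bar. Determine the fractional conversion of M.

Take 1 mol M as basis and let X be its fractional conversion, so ξ = X.
Species balance: n_M = 1 − X; n_R = 1 − X; n_Q = X; n_N = X.
Since Δν = 0, n_T = 2 throughout.
y_i = n_i/n_T, p_i = y_i·P. Kp = p_Q p_N / (p_M p_R).
Substituting and setting equal to 0.243 gives a polynomial in X; the root in (0,1) is X = 0.330.

X = 0.330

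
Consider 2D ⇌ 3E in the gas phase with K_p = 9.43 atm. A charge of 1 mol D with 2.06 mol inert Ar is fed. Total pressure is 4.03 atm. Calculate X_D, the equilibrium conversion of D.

X = 0.654

Basis: 1 mol D initially; let X = conversion of D. Extent ξ = 0.5X.
Species balance: n_D = 1 − X; n_E = 1.5X; n_I = 2.06 (inert).
n_T = Σnᵢ = 3.06 + 0.5X.
Mole fractions y_i = n_i/n_T; K_p = p_E^3 / (p_D^2) with p_i = y_i·P.
Substituting and setting equal to 9.43 atm gives a polynomial in X; the root in (0,1) is X = 0.654.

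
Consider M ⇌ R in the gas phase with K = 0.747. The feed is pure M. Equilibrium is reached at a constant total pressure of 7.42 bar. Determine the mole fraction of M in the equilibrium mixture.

y_M = 0.572

Take 1 mol M as basis and let X be its fractional conversion, so ξ = X.
At extent ξ: n_M = 1 − X; n_R = X.
Since Δν = 0, n_T = 1 throughout.
Mole fractions y_i = n_i/n_T; K = p_R / (p_M) with p_i = y_i·P.
This yields a degree-1 equation in X; solving on (0,1), X = 0.428.
Then n_M = 0.572, n_T = 1, so y_M = 0.572.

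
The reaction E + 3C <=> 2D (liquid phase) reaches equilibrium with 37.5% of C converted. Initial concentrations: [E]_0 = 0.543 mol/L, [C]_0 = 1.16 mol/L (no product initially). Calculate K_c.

K_c = 0.554 (mol/L)^-2

Let X = conversion of C.
Concentrations: [E] = 0.543 − 0.387X; [C] = 1.16 − 1.16X; [D] = 0.773X.
At X = 0.375: [E] = 0.398, [C] = 0.725, [D] = 0.29.
K_c = [D]^2 / ([E] [C]^3) = 0.554 (mol/L)^-2.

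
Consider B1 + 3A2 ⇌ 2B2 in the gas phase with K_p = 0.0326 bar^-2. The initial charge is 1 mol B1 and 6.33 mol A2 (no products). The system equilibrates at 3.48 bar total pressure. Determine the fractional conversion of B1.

Let X = conversion of B1 (basis 1 mol B1); extent of reaction ξ = X.
Mole table: n_B1 = 1 − X; n_A2 = 6.33 − 3X; n_B2 = 2X.
Total moles n_T = 7.33 − 2X.
y_i = n_i/n_T, p_i = y_i·P. K_p = p_B2^2 / (p_B1 p_A2^3).
Setting this equal to 0.0326 bar^-2 and taking the physical root (0 < X < 1) gives X = 0.421.

X = 0.421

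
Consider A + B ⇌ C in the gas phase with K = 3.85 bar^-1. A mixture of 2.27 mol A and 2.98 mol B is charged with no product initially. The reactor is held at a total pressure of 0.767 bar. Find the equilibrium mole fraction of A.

Take 2.27 mol A as basis and let X be its fractional conversion, so ξ = 2.27X.
Mole table: n_A = 2.27 − 2.27X; n_B = 2.98 − 2.27X; n_C = 2.27X.
n_T = Σnᵢ = 5.25 − 2.27X.
Mole fractions y_i = n_i/n_T; K = p_C / (p_A p_B) with p_i = y_i·P.
Equating to 3.85 bar^-1 and solving on 0 < X < 1: X = 0.559.
Then n_A = 1, n_T = 3.98, so y_A = 0.251.

y_A = 0.251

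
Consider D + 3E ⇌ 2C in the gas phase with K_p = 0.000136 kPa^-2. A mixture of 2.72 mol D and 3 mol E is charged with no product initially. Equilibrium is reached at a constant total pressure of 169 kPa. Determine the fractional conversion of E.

Basis: 3 mol E initially; let X = conversion of E. Extent ξ = X.
Mole table: n_D = 2.72 − X; n_E = 3 − 3X; n_C = 2X.
n_T = Σnᵢ = 5.72 − 2X.
With p_i = (n_i/n_T)P, K_p = p_C^2 / (p_D p_E^3).
Equating to 0.000136 kPa^-2 and solving on 0 < X < 1: X = 0.528.

X = 0.528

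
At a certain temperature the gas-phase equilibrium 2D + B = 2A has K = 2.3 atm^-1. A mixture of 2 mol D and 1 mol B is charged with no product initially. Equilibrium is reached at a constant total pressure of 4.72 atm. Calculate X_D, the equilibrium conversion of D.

Let X = conversion of D (basis 2 mol D); extent of reaction ξ = X.
Species balance: n_D = 2 − 2X; n_B = 1 − X; n_A = 2X.
Summing: n_T = 3 − X.
With p_i = (n_i/n_T)P, K = p_A^2 / (p_D^2 p_B).
Equating to 2.3 atm^-1 and solving on 0 < X < 1: X = 0.579.

X = 0.579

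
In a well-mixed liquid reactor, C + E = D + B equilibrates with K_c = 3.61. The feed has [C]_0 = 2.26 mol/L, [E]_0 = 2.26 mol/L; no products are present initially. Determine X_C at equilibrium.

Let X = conversion of C; extent ξ = 2.26·X mol/L.
Concentrations: [C] = 2.26 − 2.26X; [E] = 2.26 − 2.26X; [D] = 2.26X; [B] = 2.26X.
K_c = [D] [B] / ([C] [E]).
Solving K_c = 3.61 for X ∈ (0,1): X = 0.655.

X = 0.655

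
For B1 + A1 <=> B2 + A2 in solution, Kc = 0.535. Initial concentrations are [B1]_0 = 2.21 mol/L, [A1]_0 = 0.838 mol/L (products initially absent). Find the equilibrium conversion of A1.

X = 0.630

Let X = conversion of A1; extent ξ = 0.838·X mol/L.
Concentrations: [B1] = 2.21 − 0.838X; [A1] = 0.838 − 0.838X; [B2] = 0.838X; [A2] = 0.838X.
Kc = [B2] [A2] / ([B1] [A1]).
Solving Kc = 0.535 for X ∈ (0,1): X = 0.630.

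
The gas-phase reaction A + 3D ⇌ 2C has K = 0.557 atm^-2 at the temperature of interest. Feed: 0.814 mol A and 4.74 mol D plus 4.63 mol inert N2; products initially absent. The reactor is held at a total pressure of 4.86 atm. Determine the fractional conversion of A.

Basis: 0.814 mol A initially; let X = conversion of A. Extent ξ = 0.814X.
At extent ξ: n_A = 0.814 − 0.814X; n_D = 4.74 − 2.44X; n_C = 1.63X; n_I = 4.63 (inert).
Total moles n_T = 10.2 − 1.63X.
Mole fractions y_i = n_i/n_T; K = p_C^2 / (p_A p_D^3) with p_i = y_i·P.
Equating to 0.557 atm^-2 and solving on 0 < X < 1: X = 0.679.

X = 0.679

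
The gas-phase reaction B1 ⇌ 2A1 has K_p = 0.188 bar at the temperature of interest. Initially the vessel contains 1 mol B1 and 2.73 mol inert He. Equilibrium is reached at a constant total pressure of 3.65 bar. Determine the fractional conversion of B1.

Let X = conversion of B1 (basis 1 mol B1); extent of reaction ξ = X.
At extent ξ: n_B1 = 1 − X; n_A1 = 2X; n_I = 2.73 (inert).
Total moles n_T = 3.73 + X.
y_i = n_i/n_T, p_i = y_i·P. K_p = p_A1^2 / (p_B1).
Equating to 0.188 bar and solving on 0 < X < 1: X = 0.201.

X = 0.201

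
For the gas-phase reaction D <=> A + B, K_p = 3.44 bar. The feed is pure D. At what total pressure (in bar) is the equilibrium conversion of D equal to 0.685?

P = 3.89 bar

Take 1 mol D as basis and let X be its fractional conversion, so ξ = X.
At extent ξ: n_D = 1 − X; n_A = X; n_B = X.
Total moles n_T = 1 + X.
K_p = p_A p_B / (p_D) with p_i = (n_i/n_T)·P.
At X = 0.685: the mole-fraction product g(X) = Π y_i^ν_i = 0.884. Since K_p = g(X)·P^{1}, P = (K_p/g)^(1/1) = (3.44/0.884)^(1/1) = 3.89 bar.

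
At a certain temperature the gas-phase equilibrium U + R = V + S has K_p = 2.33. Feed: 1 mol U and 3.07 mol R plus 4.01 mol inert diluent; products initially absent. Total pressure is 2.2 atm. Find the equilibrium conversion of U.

X = 0.857

Take 1 mol U as basis and let X be its fractional conversion, so ξ = X.
Species balance: n_U = 1 − X; n_R = 3.07 − X; n_V = X; n_S = X; n_I = 4.01 (inert).
Total moles n_T = 8.08 (Δν = 0, constant).
With p_i = (n_i/n_T)P, K_p = p_V p_S / (p_U p_R).
This yields a degree-2 equation in X; solving on (0,1), X = 0.857.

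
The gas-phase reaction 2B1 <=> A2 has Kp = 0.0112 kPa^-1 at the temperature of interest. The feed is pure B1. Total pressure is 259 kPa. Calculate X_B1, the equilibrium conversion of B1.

Let X = conversion of B1 (basis 1 mol B1); extent of reaction ξ = 0.5X.
Mole table: n_B1 = 1 − X; n_A2 = 0.5X.
n_T = Σnᵢ = 1 − 0.5X.
With p_i = (n_i/n_T)P, Kp = p_A2 / (p_B1^2).
Equating to 0.0112 kPa^-1 and solving on 0 < X < 1: X = 0.718.

X = 0.718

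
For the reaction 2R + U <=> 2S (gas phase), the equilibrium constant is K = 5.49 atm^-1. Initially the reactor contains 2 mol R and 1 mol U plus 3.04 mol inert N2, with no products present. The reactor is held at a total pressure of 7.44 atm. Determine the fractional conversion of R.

Take 2 mol R as basis and let X be its fractional conversion, so ξ = X.
At extent ξ: n_R = 2 − 2X; n_U = 1 − X; n_S = 2X; n_I = 3.04 (inert).
Summing: n_T = 6.04 − X.
Mole fractions y_i = n_i/n_T; K = p_S^2 / (p_R^2 p_U) with p_i = y_i·P.
Setting this equal to 5.49 atm^-1 and taking the physical root (0 < X < 1) gives X = 0.627.

X = 0.627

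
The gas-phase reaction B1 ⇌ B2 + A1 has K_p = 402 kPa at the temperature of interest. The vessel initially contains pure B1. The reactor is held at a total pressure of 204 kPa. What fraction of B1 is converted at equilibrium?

X = 0.814

Basis: 1 mol B1 initially; let X = conversion of B1. Extent ξ = X.
Species balance: n_B1 = 1 − X; n_B2 = X; n_A1 = X.
Summing: n_T = 1 + X.
With p_i = (n_i/n_T)P, K_p = p_B2 p_A1 / (p_B1).
Substituting and setting equal to 402 kPa gives a polynomial in X; the root in (0,1) is X = 0.814.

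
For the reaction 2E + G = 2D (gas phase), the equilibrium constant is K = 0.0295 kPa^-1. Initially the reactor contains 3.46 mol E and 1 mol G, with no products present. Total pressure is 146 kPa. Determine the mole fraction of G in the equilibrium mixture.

Basis: 1 mol G initially; let X = conversion of G. Extent ξ = X.
Species balance: n_E = 3.46 − 2X; n_G = 1 − X; n_D = 2X.
n_T = Σnᵢ = 4.46 − X.
y_i = n_i/n_T, p_i = y_i·P. K = p_D^2 / (p_E^2 p_G).
Setting this equal to 0.0295 kPa^-1 and taking the physical root (0 < X < 1) gives X = 0.662.
Then n_G = 0.338, n_T = 3.8, so y_G = 0.089.

y_G = 0.089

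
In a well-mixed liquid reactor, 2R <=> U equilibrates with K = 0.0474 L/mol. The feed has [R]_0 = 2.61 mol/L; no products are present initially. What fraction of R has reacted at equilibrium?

X = 0.170

Let X = conversion of R; extent ξ = 2.61X/2 mol/L.
Concentrations: [R] = 2.61 − 2.61X; [U] = 1.3X.
K = [U] / ([R]^2).
Solving K = 0.0474 for X ∈ (0,1): X = 0.170.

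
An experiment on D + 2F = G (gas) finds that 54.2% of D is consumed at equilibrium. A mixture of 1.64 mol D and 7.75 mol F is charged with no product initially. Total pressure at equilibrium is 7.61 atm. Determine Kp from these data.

Kp = 0.0332 atm^-2

Take 1.64 mol D as basis and let X be its fractional conversion, so ξ = 1.64X.
Mole table: n_D = 1.64 − 1.64X; n_F = 7.75 − 3.28X; n_G = 1.64X.
Total moles n_T = 9.39 − 3.28X.
At X = 0.542: n_D = 0.751, n_F = 5.97, n_G = 0.889, n_T = 7.61.
p_i = (n_i/n_T)·P. Kp = p_G / (p_D p_F^2) = 0.0332 atm^-2.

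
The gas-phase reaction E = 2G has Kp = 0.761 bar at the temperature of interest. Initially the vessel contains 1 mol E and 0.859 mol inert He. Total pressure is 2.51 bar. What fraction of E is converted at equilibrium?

Basis: 1 mol E initially; let X = conversion of E. Extent ξ = X.
At extent ξ: n_E = 1 − X; n_G = 2X; n_I = 0.859 (inert).
Total moles n_T = 1.86 + X.
Mole fractions y_i = n_i/n_T; Kp = p_G^2 / (p_E) with p_i = y_i·P.
Equating to 0.761 bar and solving on 0 < X < 1: X = 0.333.

X = 0.333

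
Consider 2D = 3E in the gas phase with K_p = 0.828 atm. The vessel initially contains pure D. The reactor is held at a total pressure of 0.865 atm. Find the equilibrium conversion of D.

Let X = conversion of D (basis 1 mol D); extent of reaction ξ = 0.5X.
Species balance: n_D = 1 − X; n_E = 1.5X.
Summing: n_T = 1 + 0.5X.
With p_i = (n_i/n_T)P, K_p = p_E^3 / (p_D^2).
This yields a degree-3 equation in X; solving on (0,1), X = 0.465.

X = 0.465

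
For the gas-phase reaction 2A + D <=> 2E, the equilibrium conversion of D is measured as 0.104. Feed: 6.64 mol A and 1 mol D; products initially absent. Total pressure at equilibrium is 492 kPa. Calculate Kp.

Take 1 mol D as basis and let X be its fractional conversion, so ξ = X.
At extent ξ: n_A = 6.64 − 2X; n_D = 1 − X; n_E = 2X.
Total moles n_T = 7.64 − X.
At X = 0.104: n_A = 6.43, n_D = 0.896, n_E = 0.208, n_T = 7.54.
p_i = (n_i/n_T)·P. Kp = p_E^2 / (p_A^2 p_D) = 1.79e-05 kPa^-1.

Kp = 1.79e-05 kPa^-1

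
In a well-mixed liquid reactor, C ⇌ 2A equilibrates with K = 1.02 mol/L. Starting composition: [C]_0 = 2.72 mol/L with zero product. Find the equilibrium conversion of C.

X = 0.263

Let X = conversion of C; extent ξ = 2.72·X mol/L.
Concentrations: [C] = 2.72 − 2.72X; [A] = 5.44X.
K = [A]^2 / ([C]).
This equals 1.02 at X = 0.263 (the root in 0 < X < 1).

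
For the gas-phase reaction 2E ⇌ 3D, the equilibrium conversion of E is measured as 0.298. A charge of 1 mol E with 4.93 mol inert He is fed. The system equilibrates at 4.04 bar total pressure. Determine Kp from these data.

Kp = 0.12 bar

Basis: 1 mol E initially; let X = conversion of E. Extent ξ = 0.5X.
Species balance: n_E = 1 − X; n_D = 1.5X; n_I = 4.93 (inert).
n_T = Σnᵢ = 5.93 + 0.5X.
At X = 0.298: n_E = 0.702, n_D = 0.447, n_T = 6.08.
p_i = (n_i/n_T)·P. Kp = p_D^3 / (p_E^2) = 0.12 bar.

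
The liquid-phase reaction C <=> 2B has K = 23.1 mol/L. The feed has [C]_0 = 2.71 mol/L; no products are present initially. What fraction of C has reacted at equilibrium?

X = 0.742

Let X = conversion of C; extent ξ = 2.71·X mol/L.
Concentrations: [C] = 2.71 − 2.71X; [B] = 5.42X.
K = [B]^2 / ([C]).
Equating to 23.1 mol/L: the physical root is X = 0.742.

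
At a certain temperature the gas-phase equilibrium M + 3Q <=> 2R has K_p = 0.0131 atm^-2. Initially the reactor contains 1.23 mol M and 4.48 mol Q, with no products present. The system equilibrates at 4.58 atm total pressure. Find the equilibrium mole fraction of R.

Basis: 1.23 mol M initially; let X = conversion of M. Extent ξ = 1.23X.
Species balance: n_M = 1.23 − 1.23X; n_Q = 4.48 − 3.69X; n_R = 2.46X.
Total moles n_T = 5.71 − 2.46X.
Mole fractions y_i = n_i/n_T; K_p = p_R^2 / (p_M p_Q^3) with p_i = y_i·P.
Setting this equal to 0.0131 atm^-2 and taking the physical root (0 < X < 1) gives X = 0.263.
Then n_R = 0.648, n_T = 5.06, so y_R = 0.128.

y_R = 0.128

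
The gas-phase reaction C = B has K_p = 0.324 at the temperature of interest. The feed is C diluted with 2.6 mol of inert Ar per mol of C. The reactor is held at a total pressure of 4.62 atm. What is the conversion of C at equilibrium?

X = 0.245

Take 1 mol C as basis and let X be its fractional conversion, so ξ = X.
Moles: n_C = 1 − X; n_B = X; n_I = 2.6 (inert).
Since Δν = 0, n_T = 3.6 throughout.
With p_i = (n_i/n_T)P, K_p = p_B / (p_C).
This yields a degree-1 equation in X; solving on (0,1), X = 0.245.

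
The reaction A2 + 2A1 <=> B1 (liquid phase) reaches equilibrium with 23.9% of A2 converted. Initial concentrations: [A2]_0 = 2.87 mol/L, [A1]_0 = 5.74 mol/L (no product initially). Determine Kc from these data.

Let X = conversion of A2.
Concentrations: [A2] = 2.87 − 2.87X; [A1] = 5.74 − 5.74X; [B1] = 2.87X.
At X = 0.239: [A2] = 2.18, [A1] = 4.37, [B1] = 0.686.
Kc = [B1] / ([A2] [A1]^2) = 0.0165 (mol/L)^-2.

Kc = 0.0165 (mol/L)^-2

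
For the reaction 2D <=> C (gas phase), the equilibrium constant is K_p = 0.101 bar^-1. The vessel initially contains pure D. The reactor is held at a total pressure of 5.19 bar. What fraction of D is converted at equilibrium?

X = 0.432

Basis: 1 mol D initially; let X = conversion of D. Extent ξ = 0.5X.
Mole table: n_D = 1 − X; n_C = 0.5X.
Total moles n_T = 1 − 0.5X.
Mole fractions y_i = n_i/n_T; K_p = p_C / (p_D^2) with p_i = y_i·P.
Equating to 0.101 bar^-1 and solving on 0 < X < 1: X = 0.432.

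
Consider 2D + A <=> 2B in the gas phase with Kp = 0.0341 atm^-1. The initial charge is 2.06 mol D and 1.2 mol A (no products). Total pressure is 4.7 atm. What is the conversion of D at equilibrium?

Take 2.06 mol D as basis and let X be its fractional conversion, so ξ = 1.03X.
Species balance: n_D = 2.06 − 2.06X; n_A = 1.2 − 1.03X; n_B = 2.06X.
n_T = Σnᵢ = 3.26 − 1.03X.
With p_i = (n_i/n_T)P, Kp = p_B^2 / (p_D^2 p_A).
This yields a degree-3 equation in X; solving on (0,1), X = 0.187.

X = 0.187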